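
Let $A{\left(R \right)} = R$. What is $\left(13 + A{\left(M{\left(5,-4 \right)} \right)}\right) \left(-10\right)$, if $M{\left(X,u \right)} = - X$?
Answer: $-80$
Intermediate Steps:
$\left(13 + A{\left(M{\left(5,-4 \right)} \right)}\right) \left(-10\right) = \left(13 - 5\right) \left(-10\right) = 8 \left(-10\right) = -80$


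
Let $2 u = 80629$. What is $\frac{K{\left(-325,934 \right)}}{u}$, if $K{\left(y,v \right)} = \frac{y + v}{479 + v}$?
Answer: $\frac{406}{37976259} \approx 1.0691 \cdot 10^{-5}$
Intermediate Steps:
$u = \frac{80629}{2}$ ($u = \frac{1}{2} \cdot 80629 = \frac{80629}{2} \approx 40315.0$)
$K{\left(y,v \right)} = \frac{v + y}{479 + v}$
$\frac{K{\left(-325,934 \right)}}{u} = \frac{\frac{1}{479 + 934} \left(934 - 325\right)}{\frac{80629}{2}} = \frac{1}{1413} \cdot 609 \cdot \frac{2}{80629} = \frac{203}{471} \cdot \frac{2}{80629} = \frac{406}{37976259}$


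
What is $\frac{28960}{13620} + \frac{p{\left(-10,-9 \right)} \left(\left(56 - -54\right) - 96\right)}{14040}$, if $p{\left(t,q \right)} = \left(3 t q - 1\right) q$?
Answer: $- \frac{16987}{59020} \approx -0.28782$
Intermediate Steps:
$p{\left(t,q \right)} = q \left(-1 + 3 q t\right)$ ($p{\left(t,q \right)} = \left(3 q t - 1\right) q = \left(-1 + 3 q t\right) q = q \left(-1 + 3 q t\right)$)
$\frac{28960}{13620} + \frac{p{\left(-10,-9 \right)} \left(\left(56 - -54\right) - 96\right)}{14040} = \frac{28960}{13620} + \frac{- 9 \left(-1 + 3 \left(-9\right) \left(-10\right)\right) \left(\left(56 - -54\right) - 96\right)}{14040} = 28960 \cdot \frac{1}{13620} + - 9 \left(-1 + 270\right) \left(\left(56 + 54\right) - 96\right) \frac{1}{14040} = \frac{1448}{681} + \left(-9\right) 269 \left(110 - 96\right) \frac{1}{14040} = \frac{1448}{681} + \left(-2421\right) 14 \cdot \frac{1}{14040} = \frac{1448}{681} - \frac{1883}{780} = - \frac{16987}{59020}$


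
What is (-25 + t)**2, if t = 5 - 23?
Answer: 1849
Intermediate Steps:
t = -18
(-25 + t)**2 = (-25 - 18)**2 = (-43)**2 = 1849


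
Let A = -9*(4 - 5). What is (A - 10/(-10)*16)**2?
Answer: 625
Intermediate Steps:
A = 9 (A = -9*(-1) = 9)
(A - 10/(-10)*16)**2 = (9 - 10/(-10)*16)**2 = (9 - 10*(-1/10)*16)**2 = (9 + 1*16)**2 = (9 + 16)**2 = 25**2 = 625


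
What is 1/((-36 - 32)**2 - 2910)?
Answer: 1/1714 ≈ 0.00058343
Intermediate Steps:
1/((-36 - 32)**2 - 2910) = 1/((-68)**2 - 2910) = 1/(4624 - 2910) = 1/1714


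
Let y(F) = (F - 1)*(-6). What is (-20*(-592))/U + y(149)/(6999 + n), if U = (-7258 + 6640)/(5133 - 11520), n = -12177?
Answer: 10876991084/88889 ≈ 1.2237e+5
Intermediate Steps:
y(F) = 6 - 6*F (y(F) = (-1 + F)*(-6) = 6 - 6*F)
U = 206/2129 (U = -618/(-6387) = -618*(-1/6387) = 206/2129 ≈ 0.096759)
(-20*(-592))/U + y(149)/(6999 + n) = (-20*(-592))/(206/2129) + (6 - 6*149)/(6999 - 12177) = 11840*(2129/206) + (6 - 894)/(-5178) = 12603680/103 - 888*(-1/5178) = 12603680/103 + 148/863 = 10876991084/88889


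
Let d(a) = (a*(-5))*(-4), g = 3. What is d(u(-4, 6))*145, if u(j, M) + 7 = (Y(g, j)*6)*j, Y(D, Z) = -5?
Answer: 327700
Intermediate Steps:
u(j, M) = -7 - 30*j (u(j, M) = -7 + (-5*6)*j = -7 - 30*j)
d(a) = 20*a (d(a) = -5*a*(-4) = 20*a)
d(u(-4, 6))*145 = (20*(-7 - 30*(-4)))*145 = (20*(-7 + 120))*145 = (20*113)*145 = 2260*145 = 327700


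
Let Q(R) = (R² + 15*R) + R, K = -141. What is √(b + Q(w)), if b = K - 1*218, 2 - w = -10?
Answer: I*√23 ≈ 4.7958*I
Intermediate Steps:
w = 12 (w = 2 - 1*(-10) = 2 + 10 = 12)
b = -359 (b = -141 - 1*218 = -141 - 218 = -359)
Q(R) = R² + 16*R
√(b + Q(w)) = √(-359 + 12*(16 + 12)) = √(-359 + 12*28) = √(-359 + 336) = √(-23) = I*√23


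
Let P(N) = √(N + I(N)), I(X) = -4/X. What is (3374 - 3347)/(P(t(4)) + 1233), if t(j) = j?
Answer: 11097/506762 - 9*√3/506762 ≈ 0.021867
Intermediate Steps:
P(N) = √(N - 4/N)
(3374 - 3347)/(P(t(4)) + 1233) = (3374 - 3347)/(√(4 - 4/4) + 1233) = 27/(√(4 - 4*¼) + 1233) = 27/(√(4 - 1) + 1233) = 27/(√3 + 1233) = 27/(1233 + √3)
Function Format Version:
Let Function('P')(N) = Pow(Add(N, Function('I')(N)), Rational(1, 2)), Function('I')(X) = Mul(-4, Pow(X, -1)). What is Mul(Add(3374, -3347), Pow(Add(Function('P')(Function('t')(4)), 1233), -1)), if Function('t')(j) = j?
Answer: Add(Rational(11097, 506762), Mul(Rational(-9, 506762), Pow(3, Rational(1, 2)))) ≈ 0.021867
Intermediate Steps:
Function('P')(N) = Pow(Add(N, Mul(-4, Pow(N, -1))), Rational(1, 2))
Mul(Add(3374, -3347), Pow(Add(Function('P')(Function('t')(4)), 1233), -1)) = Mul(Add(3374, -3347), Pow(Add(Pow(Add(4, Mul(-4, Pow(4, -1))), Rational(1, 2)), 1233), -1)) = Mul(27, Pow(Add(Pow(Add(4, Mul(-4, Rational(1, 4))), Rational(1, 2)), 1233), -1)) = Mul(27, Pow(Add(Pow(Add(4, -1), Rational(1, 2)), 1233), -1)) = Mul(27, Pow(Add(Pow(3, Rational(1, 2)), 1233), -1)) = Mul(27, Pow(Add(1233, Pow(3, Rational(1, 2))), -1))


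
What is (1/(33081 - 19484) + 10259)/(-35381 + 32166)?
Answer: -139491624/43714355 ≈ -3.1910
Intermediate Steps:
(1/(33081 - 19484) + 10259)/(-35381 + 32166) = (1/13597 + 10259)/(-3215) = (1/13597 + 10259)*(-1/3215) = (139491624/13597)*(-1/3215) = -139491624/43714355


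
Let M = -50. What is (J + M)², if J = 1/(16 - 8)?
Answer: 159201/64 ≈ 2487.5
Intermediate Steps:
J = ⅛ (J = 1/8 = ⅛ ≈ 0.12500)
(J + M)² = (⅛ - 50)² = (-399/8)² = 159201/64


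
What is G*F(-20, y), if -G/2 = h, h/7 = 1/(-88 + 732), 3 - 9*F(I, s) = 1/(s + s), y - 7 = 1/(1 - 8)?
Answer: -281/39744 ≈ -0.0070703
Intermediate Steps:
y = 48/7 (y = 7 + 1/(1 - 8) = 7 + 1/(-7) = 7 - 1/7 = 48/7 ≈ 6.8571)
F(I, s) = 1/3 - 1/(18*s) (F(I, s) = 1/3 - 1/(9*(s + s)) = 1/3 - 1/(2*s)/9 = 1/3 - 1/(18*s))
h = 1/92 (h = 7/(-88 + 732) = 7/644 = 7*(1/644) = 1/92 ≈ 0.010870)
G = -1/46 (G = -2*1/92 = -1/46 ≈ -0.021739)
G*F(-20, y) = -(-1 + 6*(48/7))/(828*48/7) = -7*(-1 + 288/7)/(828*48) = -7*281/(828*48*7) = -1/46*281/864 = -281/39744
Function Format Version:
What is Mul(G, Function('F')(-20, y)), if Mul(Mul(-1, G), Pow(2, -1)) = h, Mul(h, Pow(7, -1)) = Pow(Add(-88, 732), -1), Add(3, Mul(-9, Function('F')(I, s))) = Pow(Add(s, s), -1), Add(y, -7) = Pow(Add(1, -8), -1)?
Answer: Rational(-281, 39744) ≈ -0.0070703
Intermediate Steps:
y = Rational(48, 7) (y = Add(7, Pow(Add(1, -8), -1)) = Add(7, Pow(-7, -1)) = Add(7, Rational(-1, 7)) = Rational(48, 7) ≈ 6.8571)
Function('F')(I, s) = Add(Rational(1, 3), Mul(Rational(-1, 18), Pow(s, -1))) (Function('F')(I, s) = Add(Rational(1, 3), Mul(Rational(-1, 9), Pow(Add(s, s), -1))) = Add(Rational(1, 3), Mul(Rational(-1, 9), Pow(Mul(2, s), -1))) = Add(Rational(1, 3), Mul(Rational(-1, 9), Mul(Rational(1, 2), Pow(s, -1)))) = Add(Rational(1, 3), Mul(Rational(-1, 18), Pow(s, -1))))
h = Rational(1, 92) (h = Mul(7, Pow(Add(-88, 732), -1)) = Mul(7, Pow(644, -1)) = Mul(7, Rational(1, 644)) = Rational(1, 92) ≈ 0.010870)
G = Rational(-1, 46) (G = Mul(-2, Rational(1, 92)) = Rational(-1, 46) ≈ -0.021739)
Mul(G, Function('F')(-20, y)) = Mul(Rational(-1, 46), Mul(Rational(1, 18), Pow(Rational(48, 7), -1), Add(-1, Mul(6, Rational(48, 7))))) = Mul(Rational(-1, 46), Mul(Rational(1, 18), Rational(7, 48), Add(-1, Rational(288, 7)))) = Mul(Rational(-1, 46), Mul(Rational(1, 18), Rational(7, 48), Rational(281, 7))) = Mul(Rational(-1, 46), Rational(281, 864)) = Rational(-281, 39744)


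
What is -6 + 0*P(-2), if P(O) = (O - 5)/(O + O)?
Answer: -6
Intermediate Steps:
P(O) = (-5 + O)/(2*O) (P(O) = (-5 + O)/((2*O)) = (-5 + O)*(1/(2*O)) = (-5 + O)/(2*O))
-6 + 0*P(-2) = -6 + 0*((1/2)*(-5 - 2)/(-2)) = -6 + 0*((1/2)*(-1/2)*(-7)) = -6 + 0*(7/4) = -6 + 0 = -6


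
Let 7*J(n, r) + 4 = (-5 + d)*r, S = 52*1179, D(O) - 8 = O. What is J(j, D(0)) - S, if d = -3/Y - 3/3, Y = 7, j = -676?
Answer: -3004480/49 ≈ -61316.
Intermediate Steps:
D(O) = 8 + O
d = -10/7 (d = -3/7 - 3/3 = -3*1/7 - 3*1/3 = -3/7 - 1 = -10/7 ≈ -1.4286)
S = 61308
J(n, r) = -4/7 - 45*r/49 (J(n, r) = -4/7 + ((-5 - 10/7)*r)/7 = -4/7 + (-45*r/7)/7 = -4/7 - 45*r/49)
J(j, D(0)) - S = (-4/7 - 45*(8 + 0)/49) - 1*61308 = (-4/7 - 45/49*8) - 61308 = (-4/7 - 360/49) - 61308 = -388/49 - 61308 = -3004480/49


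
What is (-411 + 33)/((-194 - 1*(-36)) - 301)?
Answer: 14/17 ≈ 0.82353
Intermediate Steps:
(-411 + 33)/((-194 - 1*(-36)) - 301) = -378/((-194 + 36) - 301) = -378/(-158 - 301) = -378/(-459) = -1/459*(-378) = 14/17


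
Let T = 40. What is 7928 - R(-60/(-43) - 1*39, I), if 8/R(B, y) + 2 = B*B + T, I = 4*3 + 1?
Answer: 21286276736/2684951 ≈ 7928.0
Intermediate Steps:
I = 13 (I = 12 + 1 = 13)
R(B, y) = 8/(38 + B²) (R(B, y) = 8/(-2 + (B*B + 40)) = 8/(-2 + (B² + 40)) = 8/(-2 + (40 + B²)) = 8/(38 + B²))
7928 - R(-60/(-43) - 1*39, I) = 7928 - 8/(38 + (-60/(-43) - 1*39)²) = 7928 - 8/(38 + (-60*(-1/43) - 39)²) = 7928 - 8/(38 + (60/43 - 39)²) = 7928 - 8/(38 + (-1617/43)²) = 7928 - 8/(38 + 2614689/1849) = 7928 - 8/2684951/1849 = 7928 - 8*1849/2684951 = 7928 - 1*14792/2684951 = 7928 - 14792/2684951 = 21286276736/2684951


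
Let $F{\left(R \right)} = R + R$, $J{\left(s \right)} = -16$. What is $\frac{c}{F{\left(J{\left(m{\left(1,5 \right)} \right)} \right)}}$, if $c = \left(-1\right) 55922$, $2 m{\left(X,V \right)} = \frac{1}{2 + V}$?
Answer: $\frac{27961}{16} \approx 1747.6$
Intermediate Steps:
$m{\left(X,V \right)} = \frac{1}{2 \left(2 + V\right)}$
$c = -55922$
$F{\left(R \right)} = 2 R$
$\frac{c}{F{\left(J{\left(m{\left(1,5 \right)} \right)} \right)}} = - \frac{55922}{2 \left(-16\right)} = - \frac{55922}{-32} = \left(-55922\right) \left(- \frac{1}{32}\right) = \frac{27961}{16}$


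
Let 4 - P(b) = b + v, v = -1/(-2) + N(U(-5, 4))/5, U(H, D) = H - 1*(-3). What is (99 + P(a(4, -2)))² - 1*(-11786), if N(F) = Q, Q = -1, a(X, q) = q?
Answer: 2274809/100 ≈ 22748.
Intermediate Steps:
U(H, D) = 3 + H (U(H, D) = H + 3 = 3 + H)
N(F) = -1
v = 3/10 (v = -1/(-2) - 1/5 = -1*(-½) - 1*⅕ = ½ - ⅕ = 3/10 ≈ 0.30000)
P(b) = 37/10 - b (P(b) = 4 - (b + 3/10) = 4 - (3/10 + b) = 4 + (-3/10 - b) = 37/10 - b)
(99 + P(a(4, -2)))² - 1*(-11786) = (99 + (37/10 - 1*(-2)))² - 1*(-11786) = (99 + (37/10 + 2))² + 11786 = (99 + 57/10)² + 11786 = (1047/10)² + 11786 = 1096209/100 + 11786 = 2274809/100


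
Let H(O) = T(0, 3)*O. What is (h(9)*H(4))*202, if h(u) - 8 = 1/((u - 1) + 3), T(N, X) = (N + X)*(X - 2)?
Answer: 215736/11 ≈ 19612.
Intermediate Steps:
T(N, X) = (-2 + X)*(N + X) (T(N, X) = (N + X)*(-2 + X) = (-2 + X)*(N + X))
H(O) = 3*O (H(O) = (3² - 2*0 - 2*3 + 0*3)*O = (9 + 0 - 6 + 0)*O = 3*O)
h(u) = 8 + 1/(2 + u) (h(u) = 8 + 1/((u - 1) + 3) = 8 + 1/((-1 + u) + 3) = 8 + 1/(2 + u))
(h(9)*H(4))*202 = (((17 + 8*9)/(2 + 9))*(3*4))*202 = (((17 + 72)/11)*12)*202 = (((1/11)*89)*12)*202 = ((89/11)*12)*202 = (1068/11)*202 = 215736/11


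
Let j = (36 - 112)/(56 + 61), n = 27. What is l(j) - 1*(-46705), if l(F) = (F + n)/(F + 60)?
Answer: 324322603/6944 ≈ 46705.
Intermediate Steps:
j = -76/117 ≈ -0.64957
l(F) = (27 + F)/(60 + F) (l(F) = (F + 27)/(F + 60) = (27 + F)/(60 + F))
l(j) - 1*(-46705) = (27 - 76/117)/(60 - 76/117) - 1*(-46705) = (3083/117)/(6944/117) + 46705 = (117/6944)*(3083/117) + 46705 = 3083/6944 + 46705 = 324322603/6944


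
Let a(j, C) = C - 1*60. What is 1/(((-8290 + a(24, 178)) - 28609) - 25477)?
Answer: -1/62258 ≈ -1.6062e-5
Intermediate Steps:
a(j, C) = -60 + C (a(j, C) = C - 60 = -60 + C)
1/(((-8290 + a(24, 178)) - 28609) - 25477) = 1/(((-8290 + (-60 + 178)) - 28609) - 25477) = 1/(((-8290 + 118) - 28609) - 25477) = 1/((-8172 - 28609) - 25477) = 1/(-36781 - 25477) = 1/(-62258) = -1/62258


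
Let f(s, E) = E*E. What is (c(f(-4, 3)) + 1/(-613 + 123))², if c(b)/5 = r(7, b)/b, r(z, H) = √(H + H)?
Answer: 12005009/2160900 - √2/147 ≈ 5.5459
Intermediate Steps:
f(s, E) = E²
r(z, H) = √2*√H (r(z, H) = √(2*H) = √2*√H)
c(b) = 5*√2/√b (c(b) = 5*((√2*√b)/b) = 5*(√2/√b) = 5*√2/√b)
(c(f(-4, 3)) + 1/(-613 + 123))² = (5*√2/√(3²) + 1/(-613 + 123))² = (5*√2/√9 + 1/(-490))² = (5*√2*(⅓) - 1/490)² = (5*√2/3 - 1/490)² = (-1/490 + 5*√2/3)²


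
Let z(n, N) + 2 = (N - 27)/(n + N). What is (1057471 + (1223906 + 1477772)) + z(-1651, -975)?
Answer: 4935760512/1313 ≈ 3.7591e+6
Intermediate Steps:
z(n, N) = -2 + (-27 + N)/(N + n) (z(n, N) = -2 + (N - 27)/(n + N) = -2 + (-27 + N)/(N + n))
(1057471 + (1223906 + 1477772)) + z(-1651, -975) = (1057471 + (1223906 + 1477772)) + (-27 - 1*(-975) - 2*(-1651))/(-975 - 1651) = (1057471 + 2701678) + (-27 + 975 + 3302)/(-2626) = 3759149 - 1/2626*4250 = 3759149 - 2125/1313 = 4935760512/1313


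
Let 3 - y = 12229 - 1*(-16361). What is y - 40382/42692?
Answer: -610238293/21346 ≈ -28588.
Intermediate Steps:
y = -28587 (y = 3 - (12229 - 1*(-16361)) = 3 - (12229 + 16361) = 3 - 1*28590 = 3 - 28590 = -28587)
y - 40382/42692 = -28587 - 40382/42692 = -28587 - 40382*1/42692 = -28587 - 20191/21346 = -610238293/21346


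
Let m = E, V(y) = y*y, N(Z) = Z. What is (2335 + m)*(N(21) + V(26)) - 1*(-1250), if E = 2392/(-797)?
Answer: 1296442541/797 ≈ 1.6267e+6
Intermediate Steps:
V(y) = y**2
E = -2392/797 (E = 2392*(-1/797) = -2392/797 ≈ -3.0013)
m = -2392/797 ≈ -3.0013
(2335 + m)*(N(21) + V(26)) - 1*(-1250) = (2335 - 2392/797)*(21 + 26**2) - 1*(-1250) = 1858603*(21 + 676)/797 + 1250 = (1858603/797)*697 + 1250 = 1295446291/797 + 1250 = 1296442541/797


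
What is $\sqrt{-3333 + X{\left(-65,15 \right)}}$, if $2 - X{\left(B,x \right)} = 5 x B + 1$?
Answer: $\sqrt{1543} \approx 39.281$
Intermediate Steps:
$X{\left(B,x \right)} = 1 - 5 B x$ ($X{\left(B,x \right)} = 2 - \left(5 x B + 1\right) = 2 - \left(5 B x + 1\right) = 2 - \left(1 + 5 B x\right) = 1 - 5 B x$)
$\sqrt{-3333 + X{\left(-65,15 \right)}} = \sqrt{-3333 - \left(-1 - 4875\right)} = \sqrt{-3333 + \left(1 + 4875\right)} = \sqrt{-3333 + 4876} = \sqrt{1543}$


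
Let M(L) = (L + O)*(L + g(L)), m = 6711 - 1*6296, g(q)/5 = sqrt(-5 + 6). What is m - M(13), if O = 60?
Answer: -899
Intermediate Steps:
g(q) = 5 (g(q) = 5*sqrt(-5 + 6) = 5*sqrt(1) = 5*1 = 5)
m = 415 (m = 6711 - 6296 = 415)
M(L) = (5 + L)*(60 + L) (M(L) = (L + 60)*(L + 5) = (60 + L)*(5 + L) = (5 + L)*(60 + L))
m - M(13) = 415 - (300 + 13**2 + 65*13) = 415 - (300 + 169 + 845) = 415 - 1*1314 = 415 - 1314 = -899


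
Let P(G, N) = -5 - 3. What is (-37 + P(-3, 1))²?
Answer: 2025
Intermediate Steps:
P(G, N) = -8
(-37 + P(-3, 1))² = (-37 - 8)² = (-45)² = 2025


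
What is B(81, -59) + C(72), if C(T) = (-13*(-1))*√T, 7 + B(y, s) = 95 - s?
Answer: 147 + 78*√2 ≈ 257.31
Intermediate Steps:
B(y, s) = 88 - s (B(y, s) = -7 + (95 - s) = 88 - s)
C(T) = 13*√T
B(81, -59) + C(72) = (88 - 1*(-59)) + 13*√72 = (88 + 59) + 13*(6*√2) = 147 + 78*√2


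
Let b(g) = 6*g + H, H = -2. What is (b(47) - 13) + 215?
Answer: 482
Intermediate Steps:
b(g) = -2 + 6*g (b(g) = 6*g - 2 = -2 + 6*g)
(b(47) - 13) + 215 = ((-2 + 6*47) - 13) + 215 = ((-2 + 282) - 13) + 215 = (280 - 13) + 215 = 267 + 215 = 482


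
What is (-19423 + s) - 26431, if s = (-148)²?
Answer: -23950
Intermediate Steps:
s = 21904
(-19423 + s) - 26431 = (-19423 + 21904) - 26431 = 2481 - 26431 = -23950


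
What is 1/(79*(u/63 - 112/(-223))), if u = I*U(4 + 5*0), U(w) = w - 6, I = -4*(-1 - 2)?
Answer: 4683/44872 ≈ 0.10436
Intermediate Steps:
I = 12 (I = -4*(-3) = 12)
U(w) = -6 + w
u = -24 (u = 12*(-6 + (4 + 5*0)) = 12*(-6 + (4 + 0)) = 12*(-6 + 4) = 12*(-2) = -24)
1/(79*(u/63 - 112/(-223))) = 1/(79*(-24/63 - 112/(-223))) = 1/(79*(-24*1/63 - 112*(-1/223))) = 1/(79*(-8/21 + 112/223)) = 1/(79*(568/4683)) = 1/(44872/4683) = 4683/44872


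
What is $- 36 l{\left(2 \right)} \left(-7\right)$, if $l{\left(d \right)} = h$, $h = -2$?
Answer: $-504$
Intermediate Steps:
$l{\left(d \right)} = -2$
$- 36 l{\left(2 \right)} \left(-7\right) = \left(-36\right) \left(-2\right) \left(-7\right) = 72 \left(-7\right) = -504$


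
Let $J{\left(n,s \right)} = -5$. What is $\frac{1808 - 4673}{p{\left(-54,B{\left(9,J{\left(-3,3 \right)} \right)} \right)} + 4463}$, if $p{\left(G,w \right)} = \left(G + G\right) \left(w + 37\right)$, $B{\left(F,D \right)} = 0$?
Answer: $- \frac{2865}{467} \approx -6.1349$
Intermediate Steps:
$p{\left(G,w \right)} = 2 G \left(37 + w\right)$
$\frac{1808 - 4673}{p{\left(-54,B{\left(9,J{\left(-3,3 \right)} \right)} \right)} + 4463} = \frac{1808 - 4673}{2 \left(-54\right) \left(37 + 0\right) + 4463} = - \frac{2865}{2 \left(-54\right) 37 + 4463} = - \frac{2865}{-3996 + 4463} = - \frac{2865}{467}$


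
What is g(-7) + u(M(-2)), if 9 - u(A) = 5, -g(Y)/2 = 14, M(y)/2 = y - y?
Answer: -24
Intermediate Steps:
M(y) = 0 (M(y) = 2*(y - y) = 2*0 = 0)
g(Y) = -28 (g(Y) = -2*14 = -28)
u(A) = 4 (u(A) = 9 - 1*5 = 9 - 5 = 4)
g(-7) + u(M(-2)) = -28 + 4 = -24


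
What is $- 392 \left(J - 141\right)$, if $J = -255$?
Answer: $155232$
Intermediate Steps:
$- 392 \left(J - 141\right) = - 392 \left(-255 - 141\right) = \left(-392\right) \left(-396\right) = 155232$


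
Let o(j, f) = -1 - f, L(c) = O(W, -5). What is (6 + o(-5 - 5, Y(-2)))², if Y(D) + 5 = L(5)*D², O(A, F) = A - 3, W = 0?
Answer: 484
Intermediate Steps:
O(A, F) = -3 + A
L(c) = -3 (L(c) = -3 + 0 = -3)
Y(D) = -5 - 3*D²
(6 + o(-5 - 5, Y(-2)))² = (6 + (-1 - (-5 - 3*(-2)²)))² = (6 + (-1 - (-5 - 3*4)))² = (6 + (-1 - (-5 - 12)))² = (6 + (-1 - 1*(-17)))² = (6 + (-1 + 17))² = (6 + 16)² = 22² = 484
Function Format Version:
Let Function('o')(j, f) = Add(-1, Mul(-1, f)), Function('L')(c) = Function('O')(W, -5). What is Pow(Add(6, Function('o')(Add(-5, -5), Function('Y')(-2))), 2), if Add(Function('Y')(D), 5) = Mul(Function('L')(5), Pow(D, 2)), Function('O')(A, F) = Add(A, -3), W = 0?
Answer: 484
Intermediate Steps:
Function('O')(A, F) = Add(-3, A)
Function('L')(c) = -3 (Function('L')(c) = Add(-3, 0) = -3)
Function('Y')(D) = Add(-5, Mul(-3, Pow(D, 2)))
Pow(Add(6, Function('o')(Add(-5, -5), Function('Y')(-2))), 2) = Pow(Add(6, Add(-1, Mul(-1, Add(-5, Mul(-3, Pow(-2, 2)))))), 2) = Pow(Add(6, Add(-1, Mul(-1, Add(-5, Mul(-3, 4))))), 2) = Pow(Add(6, Add(-1, Mul(-1, Add(-5, -12)))), 2) = Pow(Add(6, Add(-1, Mul(-1, -17))), 2) = Pow(Add(6, Add(-1, 17)), 2) = Pow(Add(6, 16), 2) = Pow(22, 2) = 484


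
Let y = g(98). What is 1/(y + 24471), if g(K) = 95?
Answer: 1/24566 ≈ 4.0707e-5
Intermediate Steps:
y = 95
1/(y + 24471) = 1/(95 + 24471) = 1/24566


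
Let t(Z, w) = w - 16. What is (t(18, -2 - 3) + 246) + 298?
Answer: 523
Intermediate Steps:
t(Z, w) = -16 + w
(t(18, -2 - 3) + 246) + 298 = ((-16 + (-2 - 3)) + 246) + 298 = ((-16 - 5) + 246) + 298 = (-21 + 246) + 298 = 225 + 298 = 523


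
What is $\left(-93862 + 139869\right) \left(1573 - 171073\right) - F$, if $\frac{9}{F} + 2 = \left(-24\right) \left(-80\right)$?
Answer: $- \frac{14956921707009}{1918} \approx -7.7982 \cdot 10^{9}$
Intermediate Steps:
$F = \frac{9}{1918}$ ($F = \frac{9}{-2 - -1920} = \frac{9}{-2 + 1920} = \frac{9}{1918} \approx 0.0046924$)
$\left(-93862 + 139869\right) \left(1573 - 171073\right) - F = \left(-93862 + 139869\right) \left(1573 - 171073\right) - \frac{9}{1918} = 46007 \left(-169500\right) - \frac{9}{1918} = -7798186500 - \frac{9}{1918} = - \frac{14956921707009}{1918}$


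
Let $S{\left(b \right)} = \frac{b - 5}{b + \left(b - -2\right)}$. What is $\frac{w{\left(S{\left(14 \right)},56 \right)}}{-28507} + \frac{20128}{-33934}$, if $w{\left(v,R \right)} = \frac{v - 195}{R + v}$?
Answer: $- \frac{161488539475}{272310865447} \approx -0.59303$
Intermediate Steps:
$S{\left(b \right)} = \frac{-5 + b}{2 + 2 b}$ ($S{\left(b \right)} = \frac{-5 + b}{b + \left(b + 2\right)} = \frac{-5 + b}{b + \left(2 + b\right)} = \frac{-5 + b}{2 + 2 b}$)
$w{\left(v,R \right)} = \frac{-195 + v}{R + v}$
$\frac{w{\left(S{\left(14 \right)},56 \right)}}{-28507} + \frac{20128}{-33934} = \frac{\frac{1}{56 + \frac{-5 + 14}{2 \left(1 + 14\right)}} \left(-195 + \frac{-5 + 14}{2 \left(1 + 14\right)}\right)}{-28507} + \frac{20128}{-33934} = \frac{-195 + \frac{1}{2} \cdot \frac{1}{15} \cdot 9}{56 + \frac{1}{2} \cdot \frac{1}{15} \cdot 9} \left(- \frac{1}{28507}\right) + 20128 \left(- \frac{1}{33934}\right) = \frac{-195 + \frac{1}{2} \cdot \frac{1}{15} \cdot 9}{56 + \frac{1}{2} \cdot \frac{1}{15} \cdot 9} \left(- \frac{1}{28507}\right) - \frac{10064}{16967} = \frac{-195 + \frac{3}{10}}{56 + \frac{3}{10}} \left(- \frac{1}{28507}\right) - \frac{10064}{16967} = \frac{1}{\frac{563}{10}} \left(- \frac{1947}{10}\right) \left(- \frac{1}{28507}\right) - \frac{10064}{16967} = \frac{10}{563} \left(- \frac{1947}{10}\right) \left(- \frac{1}{28507}\right) - \frac{10064}{16967} = \left(- \frac{1947}{563}\right) \left(- \frac{1}{28507}\right) - \frac{10064}{16967} = \frac{1947}{16049441} - \frac{10064}{16967} = - \frac{161488539475}{272310865447}$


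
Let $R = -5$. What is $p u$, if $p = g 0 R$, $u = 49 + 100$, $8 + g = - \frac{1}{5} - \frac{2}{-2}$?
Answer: $0$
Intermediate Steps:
$g = - \frac{36}{5}$ ($g = -8 - \left(\frac{1}{5} - 1\right) = -8 - - \frac{4}{5} = -8 + \left(- \frac{1}{5} + 1\right) = -8 + \frac{4}{5} = - \frac{36}{5} \approx -7.2$)
$u = 149$
$p = 0$ ($p = \left(- \frac{36}{5}\right) 0 \left(-5\right) = 0 \left(-5\right) = 0$)
$p u = 0 \cdot 149 = 0$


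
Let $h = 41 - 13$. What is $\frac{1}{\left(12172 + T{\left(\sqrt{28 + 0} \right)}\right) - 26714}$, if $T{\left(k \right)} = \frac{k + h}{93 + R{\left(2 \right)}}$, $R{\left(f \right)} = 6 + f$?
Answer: $- \frac{74170057}{1078560406884} - \frac{101 \sqrt{7}}{1078560406884} \approx -6.8768 \cdot 10^{-5}$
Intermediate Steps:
$h = 28$ ($h = 41 - 13 = 28$)
$T{\left(k \right)} = \frac{28}{101} + \frac{k}{101}$ ($T{\left(k \right)} = \frac{k + 28}{93 + \left(6 + 2\right)} = \frac{28 + k}{93 + 8} = \frac{28 + k}{101} = \left(28 + k\right) \frac{1}{101} = \frac{28}{101} + \frac{k}{101}$)
$\frac{1}{\left(12172 + T{\left(\sqrt{28 + 0} \right)}\right) - 26714} = \frac{1}{\left(12172 + \left(\frac{28}{101} + \frac{\sqrt{28 + 0}}{101}\right)\right) - 26714} = \frac{1}{\left(12172 + \left(\frac{28}{101} + \frac{\sqrt{28}}{101}\right)\right) - 26714} = \frac{1}{\left(12172 + \left(\frac{28}{101} + \frac{2 \sqrt{7}}{101}\right)\right) - 26714} = \frac{1}{\left(\frac{1229400}{101} + \frac{2 \sqrt{7}}{101}\right) - 26714} = \frac{1}{- \frac{1468714}{101} + \frac{2 \sqrt{7}}{101}}$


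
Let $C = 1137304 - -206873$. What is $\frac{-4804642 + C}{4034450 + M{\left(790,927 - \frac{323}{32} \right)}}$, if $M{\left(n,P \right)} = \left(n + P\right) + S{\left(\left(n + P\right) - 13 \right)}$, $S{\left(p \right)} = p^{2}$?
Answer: $- \frac{3543516160}{7071206697} \approx -0.50112$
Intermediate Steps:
$C = 1344177$ ($C = 1137304 + 206873 = 1344177$)
$M{\left(n,P \right)} = P + n + \left(-13 + P + n\right)^{2}$ ($M{\left(n,P \right)} = \left(n + P\right) + \left(\left(n + P\right) - 13\right)^{2} = \left(P + n\right) + \left(\left(P + n\right) - 13\right)^{2} = \left(P + n\right) + \left(-13 + P + n\right)^{2} = P + n + \left(-13 + P + n\right)^{2}$)
$\frac{-4804642 + C}{4034450 + M{\left(790,927 - \frac{323}{32} \right)}} = \frac{-4804642 + 1344177}{4034450 + \left(\left(927 - \frac{323}{32}\right) + 790 + \left(-13 + \left(927 - \frac{323}{32}\right) + 790\right)^{2}\right)} = - \frac{3460465}{4034450 + \left(\left(927 - 323 \cdot \frac{1}{32}\right) + 790 + \left(-13 + \left(927 - 323 \cdot \frac{1}{32}\right) + 790\right)^{2}\right)} = - \frac{3460465}{4034450 + \left(\left(927 - \frac{323}{32}\right) + 790 + \left(-13 + \left(927 - \frac{323}{32}\right) + 790\right)^{2}\right)} = - \frac{3460465}{4034450 + \left(\frac{29341}{32} + 790 + \left(-13 + \frac{29341}{32} + 790\right)^{2}\right)} = - \frac{3460465}{4034450 + \left(\frac{29341}{32} + 790 + \left(\frac{54205}{32}\right)^{2}\right)} = - \frac{3460465}{4034450 + \left(\frac{29341}{32} + 790 + \frac{2938182025}{1024}\right)} = - \frac{3460465}{4034450 + \frac{2939929897}{1024}} = - \frac{3460465}{\frac{7071206697}{1024}} = \left(-3460465\right) \frac{1024}{7071206697} = - \frac{3543516160}{7071206697}$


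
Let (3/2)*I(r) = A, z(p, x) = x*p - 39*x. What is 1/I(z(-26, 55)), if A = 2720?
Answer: 3/5440 ≈ 0.00055147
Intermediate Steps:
z(p, x) = -39*x + p*x (z(p, x) = p*x - 39*x = -39*x + p*x)
I(r) = 5440/3 (I(r) = (⅔)*2720 = 5440/3)
1/I(z(-26, 55)) = 1/(5440/3) = 3/5440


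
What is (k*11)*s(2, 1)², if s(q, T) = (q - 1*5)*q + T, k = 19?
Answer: 5225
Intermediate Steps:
s(q, T) = T + q*(-5 + q) (s(q, T) = (q - 5)*q + T = (-5 + q)*q + T = q*(-5 + q) + T = T + q*(-5 + q))
(k*11)*s(2, 1)² = (19*11)*(1 + 2² - 5*2)² = 209*(1 + 4 - 10)² = 209*(-5)² = 209*25 = 5225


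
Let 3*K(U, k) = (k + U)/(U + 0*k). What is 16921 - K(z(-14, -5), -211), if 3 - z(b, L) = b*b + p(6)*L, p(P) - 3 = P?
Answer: 7512565/444 ≈ 16920.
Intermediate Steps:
p(P) = 3 + P
z(b, L) = 3 - b² - 9*L (z(b, L) = 3 - (b*b + (3 + 6)*L) = 3 - (b² + 9*L) = 3 + (-b² - 9*L) = 3 - b² - 9*L)
K(U, k) = (U + k)/(3*U) (K(U, k) = ((k + U)/(U + 0*k))/3 = ((U + k)/(U + 0))/3 = ((U + k)/U)/3 = (U + k)/(3*U))
16921 - K(z(-14, -5), -211) = 16921 - ((3 - 1*(-14)² - 9*(-5)) - 211)/(3*(3 - 1*(-14)² - 9*(-5))) = 16921 - ((3 - 1*196 + 45) - 211)/(3*(3 - 1*196 + 45)) = 16921 - ((3 - 196 + 45) - 211)/(3*(3 - 196 + 45)) = 16921 - (-148 - 211)/(3*(-148)) = 16921 - (-1)*(-359)/(3*148) = 16921 - 1*359/444 = 16921 - 359/444 = 7512565/444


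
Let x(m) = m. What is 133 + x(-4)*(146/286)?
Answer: 18727/143 ≈ 130.96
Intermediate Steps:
133 + x(-4)*(146/286) = 133 - 584/286 = 133 - 4*73/143 = 133 - 292/143 = 18727/143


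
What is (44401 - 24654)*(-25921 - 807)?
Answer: -527797816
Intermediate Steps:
(44401 - 24654)*(-25921 - 807) = 19747*(-26728) = -527797816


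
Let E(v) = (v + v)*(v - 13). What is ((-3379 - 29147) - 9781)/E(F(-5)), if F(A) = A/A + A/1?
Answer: -42307/136 ≈ -311.08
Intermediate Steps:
F(A) = 1 + A (F(A) = 1 + A*1 = 1 + A)
E(v) = 2*v*(-13 + v) (E(v) = (2*v)*(-13 + v) = 2*v*(-13 + v))
((-3379 - 29147) - 9781)/E(F(-5)) = ((-3379 - 29147) - 9781)/((2*(1 - 5)*(-13 + (1 - 5)))) = (-32526 - 9781)/((2*(-4)*(-13 - 4))) = -42307/(2*(-4)*(-17)) = -42307/136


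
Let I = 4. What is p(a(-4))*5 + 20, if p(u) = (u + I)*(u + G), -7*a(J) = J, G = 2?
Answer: 3860/49 ≈ 78.776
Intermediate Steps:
a(J) = -J/7
p(u) = (2 + u)*(4 + u) (p(u) = (u + 4)*(u + 2) = (4 + u)*(2 + u) = (2 + u)*(4 + u))
p(a(-4))*5 + 20 = (8 + (-⅐*(-4))² + 6*(-⅐*(-4)))*5 + 20 = (8 + (4/7)² + 6*(4/7))*5 + 20 = (8 + 16/49 + 24/7)*5 + 20 = (576/49)*5 + 20 = 2880/49 + 20 = 3860/49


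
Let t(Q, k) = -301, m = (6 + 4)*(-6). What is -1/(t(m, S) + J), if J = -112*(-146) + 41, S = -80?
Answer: -1/16092 ≈ -6.2143e-5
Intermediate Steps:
m = -60 (m = 10*(-6) = -60)
J = 16393 (J = 16352 + 41 = 16393)
-1/(t(m, S) + J) = -1/(-301 + 16393) = -1/16092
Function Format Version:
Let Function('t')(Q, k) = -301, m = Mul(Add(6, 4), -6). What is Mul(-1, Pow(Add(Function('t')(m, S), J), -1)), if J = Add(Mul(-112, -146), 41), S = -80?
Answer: Rational(-1, 16092) ≈ -6.2143e-5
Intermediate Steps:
m = -60 (m = Mul(10, -6) = -60)
J = 16393 (J = Add(16352, 41) = 16393)
Mul(-1, Pow(Add(Function('t')(m, S), J), -1)) = Mul(-1, Pow(Add(-301, 16393), -1)) = Mul(-1, Pow(16092, -1)) = Mul(-1, Rational(1, 16092)) = Rational(-1, 16092)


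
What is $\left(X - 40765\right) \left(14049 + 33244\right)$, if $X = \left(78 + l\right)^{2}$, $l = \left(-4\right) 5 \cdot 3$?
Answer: $-1912576213$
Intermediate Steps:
$l = -60$ ($l = \left(-20\right) 3 = -60$)
$X = 324$ ($X = \left(78 - 60\right)^{2} = 18^{2} = 324$)
$\left(X - 40765\right) \left(14049 + 33244\right) = \left(324 - 40765\right) \left(14049 + 33244\right) = \left(-40441\right) 47293 = -1912576213$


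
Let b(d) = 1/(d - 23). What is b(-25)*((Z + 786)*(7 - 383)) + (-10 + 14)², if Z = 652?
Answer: 33841/3 ≈ 11280.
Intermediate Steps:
b(d) = 1/(-23 + d)
b(-25)*((Z + 786)*(7 - 383)) + (-10 + 14)² = ((652 + 786)*(7 - 383))/(-23 - 25) + (-10 + 14)² = (1438*(-376))/(-48) + 4² = -1/48*(-540688) + 16 = 33793/3 + 16 = 33841/3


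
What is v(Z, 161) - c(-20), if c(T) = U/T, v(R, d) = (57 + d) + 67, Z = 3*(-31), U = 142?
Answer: 2921/10 ≈ 292.10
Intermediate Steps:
Z = -93
v(R, d) = 124 + d
c(T) = 142/T
v(Z, 161) - c(-20) = (124 + 161) - 142/(-20) = 285 - 142*(-1)/20 = 285 - 1*(-71/10) = 285 + 71/10 = 2921/10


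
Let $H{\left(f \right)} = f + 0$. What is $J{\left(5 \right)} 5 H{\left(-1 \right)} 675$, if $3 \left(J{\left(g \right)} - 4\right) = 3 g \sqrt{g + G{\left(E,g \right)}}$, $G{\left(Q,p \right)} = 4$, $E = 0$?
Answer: $-64125$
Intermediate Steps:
$H{\left(f \right)} = f$
$J{\left(g \right)} = 4 + g \sqrt{4 + g}$ ($J{\left(g \right)} = 4 + \frac{3 g \sqrt{g + 4}}{3} = 4 + \frac{3 g \sqrt{4 + g}}{3} = 4 + g \sqrt{4 + g}$)
$J{\left(5 \right)} 5 H{\left(-1 \right)} 675 = \left(4 + 5 \sqrt{4 + 5}\right) 5 \left(-1\right) 675 = \left(4 + 5 \sqrt{9}\right) 5 \left(-1\right) 675 = \left(4 + 5 \cdot 3\right) 5 \left(-1\right) 675 = \left(4 + 15\right) 5 \left(-1\right) 675 = 19 \cdot 5 \left(-1\right) 675 = 95 \left(-1\right) 675 = \left(-95\right) 675 = -64125$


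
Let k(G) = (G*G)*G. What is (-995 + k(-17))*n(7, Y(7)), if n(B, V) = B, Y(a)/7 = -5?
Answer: -41356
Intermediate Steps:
k(G) = G³ (k(G) = G²*G = G³)
Y(a) = -35 (Y(a) = 7*(-5) = -35)
(-995 + k(-17))*n(7, Y(7)) = (-995 + (-17)³)*7 = (-995 - 4913)*7 = -5908*7 = -41356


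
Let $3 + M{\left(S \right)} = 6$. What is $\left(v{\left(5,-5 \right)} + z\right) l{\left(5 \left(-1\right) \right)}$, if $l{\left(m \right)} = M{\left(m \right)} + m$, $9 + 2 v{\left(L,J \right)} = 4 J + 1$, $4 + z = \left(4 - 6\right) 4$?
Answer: $52$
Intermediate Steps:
$z = -12$ ($z = -4 + \left(4 - 6\right) 4 = -4 - 8 = -12$)
$M{\left(S \right)} = 3$ ($M{\left(S \right)} = -3 + 6 = 3$)
$v{\left(L,J \right)} = -4 + 2 J$ ($v{\left(L,J \right)} = - \frac{9}{2} + \frac{4 J + 1}{2} = - \frac{9}{2} + \frac{1 + 4 J}{2} = - \frac{9}{2} + \left(\frac{1}{2} + 2 J\right) = -4 + 2 J$)
$l{\left(m \right)} = 3 + m$
$\left(v{\left(5,-5 \right)} + z\right) l{\left(5 \left(-1\right) \right)} = \left(\left(-4 + 2 \left(-5\right)\right) - 12\right) \left(3 + 5 \left(-1\right)\right) = \left(\left(-4 - 10\right) - 12\right) \left(3 - 5\right) = \left(-14 - 12\right) \left(-2\right) = \left(-26\right) \left(-2\right) = 52$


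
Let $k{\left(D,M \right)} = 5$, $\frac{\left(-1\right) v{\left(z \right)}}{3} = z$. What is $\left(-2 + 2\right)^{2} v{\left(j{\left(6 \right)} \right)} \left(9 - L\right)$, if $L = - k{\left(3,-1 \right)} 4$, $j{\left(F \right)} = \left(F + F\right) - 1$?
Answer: $0$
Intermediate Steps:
$j{\left(F \right)} = -1 + 2 F$ ($j{\left(F \right)} = 2 F - 1 = -1 + 2 F$)
$v{\left(z \right)} = - 3 z$
$L = -20$ ($L = \left(-1\right) 5 \cdot 4 = \left(-5\right) 4 = -20$)
$\left(-2 + 2\right)^{2} v{\left(j{\left(6 \right)} \right)} \left(9 - L\right) = \left(-2 + 2\right)^{2} \left(- 3 \left(-1 + 2 \cdot 6\right)\right) \left(9 - -20\right) = 0^{2} \left(- 3 \left(-1 + 12\right)\right) \left(9 + 20\right) = 0 \left(\left(-3\right) 11\right) 29 = 0 \left(-33\right) 29 = 0 \cdot 29 = 0$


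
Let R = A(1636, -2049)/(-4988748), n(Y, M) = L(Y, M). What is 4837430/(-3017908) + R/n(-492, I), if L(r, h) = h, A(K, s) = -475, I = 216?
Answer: -1303166480455985/813001454955936 ≈ -1.6029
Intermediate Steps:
n(Y, M) = M
R = 475/4988748 (R = -475/(-4988748) = -475*(-1/4988748) = 475/4988748 ≈ 9.5214e-5)
4837430/(-3017908) + R/n(-492, I) = 4837430/(-3017908) + (475/4988748)/216 = 4837430*(-1/3017908) + (475/4988748)*(1/216) = -2418715/1508954 + 475/1077569568 = -1303166480455985/813001454955936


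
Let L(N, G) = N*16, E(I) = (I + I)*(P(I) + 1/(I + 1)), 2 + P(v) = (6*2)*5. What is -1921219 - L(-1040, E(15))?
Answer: -1904579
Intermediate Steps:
P(v) = 58 (P(v) = -2 + (6*2)*5 = -2 + 12*5 = -2 + 60 = 58)
E(I) = 2*I*(58 + 1/(1 + I)) (E(I) = (I + I)*(58 + 1/(I + 1)) = (2*I)*(58 + 1/(1 + I)) = 2*I*(58 + 1/(1 + I)))
L(N, G) = 16*N
-1921219 - L(-1040, E(15)) = -1921219 - 16*(-1040) = -1921219 - 1*(-16640) = -1921219 + 16640 = -1904579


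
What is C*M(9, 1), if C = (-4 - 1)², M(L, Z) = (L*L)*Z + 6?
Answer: 2175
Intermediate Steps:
M(L, Z) = 6 + Z*L² (M(L, Z) = L²*Z + 6 = Z*L² + 6 = 6 + Z*L²)
C = 25 (C = (-5)² = 25)
C*M(9, 1) = 25*(6 + 1*9²) = 25*(6 + 1*81) = 25*(6 + 81) = 25*87 = 2175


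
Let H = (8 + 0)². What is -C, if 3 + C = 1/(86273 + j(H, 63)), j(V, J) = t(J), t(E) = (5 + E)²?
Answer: 272690/90897 ≈ 3.0000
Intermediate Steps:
H = 64 (H = 8² = 64)
j(V, J) = (5 + J)²
C = -272690/90897 (C = -3 + 1/(86273 + (5 + 63)²) = -3 + 1/(86273 + 68²) = -3 + 1/(86273 + 4624) = -3 + 1/90897 = -272690/90897 ≈ -3.0000)
-C = -1*(-272690/90897) = 272690/90897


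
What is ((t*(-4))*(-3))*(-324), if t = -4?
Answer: 15552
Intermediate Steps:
((t*(-4))*(-3))*(-324) = (-4*(-4)*(-3))*(-324) = (16*(-3))*(-324) = -48*(-324) = 15552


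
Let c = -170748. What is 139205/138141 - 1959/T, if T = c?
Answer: 890355317/873603684 ≈ 1.0192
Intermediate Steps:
T = -170748
139205/138141 - 1959/T = 139205/138141 - 1959/(-170748) = 139205*(1/138141) - 1959*(-1/170748) = 139205/138141 + 653/56916 = 890355317/873603684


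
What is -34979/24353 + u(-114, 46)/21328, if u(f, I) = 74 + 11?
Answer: -106280301/74200112 ≈ -1.4323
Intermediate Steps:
u(f, I) = 85
-34979/24353 + u(-114, 46)/21328 = -34979/24353 + 85/21328 = -34979*1/24353 + 85*(1/21328) = -4997/3479 + 85/21328 = -106280301/74200112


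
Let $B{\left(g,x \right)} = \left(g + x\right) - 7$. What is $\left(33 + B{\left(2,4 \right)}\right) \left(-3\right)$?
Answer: $-96$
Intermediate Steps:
$B{\left(g,x \right)} = -7 + g + x$
$\left(33 + B{\left(2,4 \right)}\right) \left(-3\right) = \left(33 + \left(-7 + 2 + 4\right)\right) \left(-3\right) = \left(33 - 1\right) \left(-3\right) = 32 \left(-3\right) = -96$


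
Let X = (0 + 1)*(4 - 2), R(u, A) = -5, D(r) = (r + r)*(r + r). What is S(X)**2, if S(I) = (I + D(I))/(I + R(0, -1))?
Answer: 36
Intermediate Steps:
D(r) = 4*r**2 (D(r) = (2*r)*(2*r) = 4*r**2)
X = 2 (X = 1*2 = 2)
S(I) = (I + 4*I**2)/(-5 + I) (S(I) = (I + 4*I**2)/(I - 5) = (I + 4*I**2)/(-5 + I))
S(X)**2 = (2*(1 + 4*2)/(-5 + 2))**2 = (2*(1 + 8)/(-3))**2 = (2*(-1/3)*9)**2 = (-6)**2 = 36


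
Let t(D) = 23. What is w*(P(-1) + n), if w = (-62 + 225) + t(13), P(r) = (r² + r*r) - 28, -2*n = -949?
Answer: 83421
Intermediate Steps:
n = 949/2 (n = -½*(-949) = 949/2 ≈ 474.50)
P(r) = -28 + 2*r² (P(r) = (r² + r²) - 28 = 2*r² - 28 = -28 + 2*r²)
w = 186 (w = (-62 + 225) + 23 = 163 + 23 = 186)
w*(P(-1) + n) = 186*((-28 + 2*(-1)²) + 949/2) = 186*((-28 + 2*1) + 949/2) = 186*((-28 + 2) + 949/2) = 186*(-26 + 949/2) = 186*(897/2) = 83421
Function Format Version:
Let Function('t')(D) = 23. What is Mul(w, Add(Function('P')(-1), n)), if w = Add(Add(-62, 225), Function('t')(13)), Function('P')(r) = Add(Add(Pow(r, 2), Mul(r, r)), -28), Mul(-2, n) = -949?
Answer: 83421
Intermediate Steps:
n = Rational(949, 2) (n = Mul(Rational(-1, 2), -949) = Rational(949, 2) ≈ 474.50)
Function('P')(r) = Add(-28, Mul(2, Pow(r, 2))) (Function('P')(r) = Add(Add(Pow(r, 2), Pow(r, 2)), -28) = Add(Mul(2, Pow(r, 2)), -28) = Add(-28, Mul(2, Pow(r, 2))))
w = 186 (w = Add(Add(-62, 225), 23) = Add(163, 23) = 186)
Mul(w, Add(Function('P')(-1), n)) = Mul(186, Add(Add(-28, Mul(2, Pow(-1, 2))), Rational(949, 2))) = Mul(186, Add(Add(-28, Mul(2, 1)), Rational(949, 2))) = Mul(186, Add(Add(-28, 2), Rational(949, 2))) = Mul(186, Add(-26, Rational(949, 2))) = Mul(186, Rational(897, 2)) = 83421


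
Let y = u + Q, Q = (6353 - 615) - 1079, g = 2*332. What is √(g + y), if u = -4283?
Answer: 4*√65 ≈ 32.249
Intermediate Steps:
g = 664
Q = 4659 (Q = 5738 - 1079 = 4659)
y = 376 (y = -4283 + 4659 = 376)
√(g + y) = √(664 + 376) = √1040 = 4*√65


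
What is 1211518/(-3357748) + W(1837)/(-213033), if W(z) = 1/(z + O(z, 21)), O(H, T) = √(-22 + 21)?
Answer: -108869245138796582/301733434862216985 + I/718894770810 ≈ -0.36081 + 1.391e-12*I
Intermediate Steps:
O(H, T) = I (O(H, T) = √(-1) = I)
W(z) = 1/(I + z) (W(z) = 1/(z + I) = 1/(I + z))
1211518/(-3357748) + W(1837)/(-213033) = 1211518/(-3357748) + 1/((I + 1837)*(-213033)) = 1211518*(-1/3357748) - 1/213033/(1837 + I) = -605759/1678874 + ((1837 - I)/3374570)*(-1/213033) = -605759/1678874 - (1837 - I)/718894770810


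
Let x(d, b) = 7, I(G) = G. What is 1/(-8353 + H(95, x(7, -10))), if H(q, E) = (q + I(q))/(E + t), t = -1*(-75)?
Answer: -41/342378 ≈ -0.00011975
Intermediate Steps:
t = 75
H(q, E) = 2*q/(75 + E) (H(q, E) = (q + q)/(E + 75) = (2*q)/(75 + E) = 2*q/(75 + E))
1/(-8353 + H(95, x(7, -10))) = 1/(-8353 + 2*95/(75 + 7)) = 1/(-8353 + 2*95/82) = 1/(-8353 + 2*95*(1/82)) = 1/(-8353 + 95/41) = 1/(-342378/41) = -41/342378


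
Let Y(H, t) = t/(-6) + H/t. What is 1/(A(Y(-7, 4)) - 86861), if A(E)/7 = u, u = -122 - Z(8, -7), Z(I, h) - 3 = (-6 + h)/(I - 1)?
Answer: -1/87723 ≈ -1.1400e-5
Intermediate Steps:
Y(H, t) = -t/6 + H/t (Y(H, t) = t*(-⅙) + H/t = -t/6 + H/t)
Z(I, h) = 3 + (-6 + h)/(-1 + I) (Z(I, h) = 3 + (-6 + h)/(I - 1) = 3 + (-6 + h)/(-1 + I))
u = -862/7 (u = -122 - (-9 - 7 + 3*8)/(-1 + 8) = -122 - (-9 - 7 + 24)/7 = -122 - 8/7 = -862/7 ≈ -123.14)
A(E) = -862 (A(E) = 7*(-862/7) = -862)
1/(A(Y(-7, 4)) - 86861) = 1/(-862 - 86861) = 1/(-87723) = -1/87723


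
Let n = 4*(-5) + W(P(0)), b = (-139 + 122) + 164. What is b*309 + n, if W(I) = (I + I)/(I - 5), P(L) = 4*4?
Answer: 499465/11 ≈ 45406.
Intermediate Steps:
b = 147 (b = -17 + 164 = 147)
P(L) = 16
W(I) = 2*I/(-5 + I) (W(I) = (2*I)/(-5 + I) = 2*I/(-5 + I))
n = -188/11 (n = 4*(-5) + 2*16/(-5 + 16) = -20 + 2*16/11 = -20 + 2*16*(1/11) = -20 + 32/11 = -188/11 ≈ -17.091)
b*309 + n = 147*309 - 188/11 = 45423 - 188/11 = 499465/11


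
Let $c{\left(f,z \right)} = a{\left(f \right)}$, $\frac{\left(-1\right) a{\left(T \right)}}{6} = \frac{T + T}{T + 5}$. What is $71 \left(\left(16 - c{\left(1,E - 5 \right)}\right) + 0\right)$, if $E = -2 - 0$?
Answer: $1278$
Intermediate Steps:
$E = -2$ ($E = -2 + 0 = -2$)
$a{\left(T \right)} = - \frac{12 T}{5 + T}$ ($a{\left(T \right)} = - 6 \frac{T + T}{T + 5} = - 6 \frac{2 T}{5 + T} = - \frac{12 T}{5 + T}$)
$c{\left(f,z \right)} = - \frac{12 f}{5 + f}$
$71 \left(\left(16 - c{\left(1,E - 5 \right)}\right) + 0\right) = 71 \left(\left(16 - \left(-12\right) 1 \frac{1}{5 + 1}\right) + 0\right) = 71 \left(\left(16 - \left(-12\right) 1 \cdot \frac{1}{6}\right) + 0\right) = 71 \left(\left(16 - -2\right) + 0\right) = 71 \left(\left(16 + 2\right) + 0\right) = 71 \left(18 + 0\right) = 71 \cdot 18 = 1278$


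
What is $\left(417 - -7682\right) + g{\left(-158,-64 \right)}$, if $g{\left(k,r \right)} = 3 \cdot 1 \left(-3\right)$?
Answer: $8090$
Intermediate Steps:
$g{\left(k,r \right)} = -9$ ($g{\left(k,r \right)} = 3 \left(-3\right) = -9$)
$\left(417 - -7682\right) + g{\left(-158,-64 \right)} = \left(417 - -7682\right) - 9 = \left(417 + 7682\right) - 9 = 8099 - 9 = 8090$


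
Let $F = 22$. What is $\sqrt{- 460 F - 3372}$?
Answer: $2 i \sqrt{3373} \approx 116.16 i$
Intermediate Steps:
$\sqrt{- 460 F - 3372} = \sqrt{\left(-460\right) 22 - 3372} = \sqrt{-10120 - 3372} = \sqrt{-13492} = 2 i \sqrt{3373}$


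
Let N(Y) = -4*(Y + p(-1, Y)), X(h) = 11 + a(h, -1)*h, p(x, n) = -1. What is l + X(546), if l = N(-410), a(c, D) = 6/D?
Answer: -1621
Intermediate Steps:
X(h) = 11 - 6*h (X(h) = 11 + (6/(-1))*h = 11 + (6*(-1))*h = 11 - 6*h)
N(Y) = 4 - 4*Y (N(Y) = -4*(Y - 1) = -4*(-1 + Y) = 4 - 4*Y)
l = 1644 (l = 4 - 4*(-410) = 4 + 1640 = 1644)
l + X(546) = 1644 + (11 - 6*546) = 1644 + (11 - 3276) = 1644 - 3265 = -1621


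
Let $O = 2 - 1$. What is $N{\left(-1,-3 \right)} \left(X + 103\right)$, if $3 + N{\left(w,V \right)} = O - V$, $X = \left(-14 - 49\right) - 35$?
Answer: $5$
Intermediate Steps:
$X = -98$ ($X = -63 - 35 = -98$)
$O = 1$ ($O = 2 - 1 = 1$)
$N{\left(w,V \right)} = -2 - V$ ($N{\left(w,V \right)} = -3 - \left(-1 + V\right) = -2 - V$)
$N{\left(-1,-3 \right)} \left(X + 103\right) = \left(-2 - -3\right) \left(-98 + 103\right) = \left(-2 + 3\right) 5 = 1 \cdot 5 = 5$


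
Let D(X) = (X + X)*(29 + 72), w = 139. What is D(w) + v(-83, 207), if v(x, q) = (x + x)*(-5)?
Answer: 28908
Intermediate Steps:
D(X) = 202*X (D(X) = (2*X)*101 = 202*X)
v(x, q) = -10*x (v(x, q) = (2*x)*(-5) = -10*x)
D(w) + v(-83, 207) = 202*139 - 10*(-83) = 28078 + 830 = 28908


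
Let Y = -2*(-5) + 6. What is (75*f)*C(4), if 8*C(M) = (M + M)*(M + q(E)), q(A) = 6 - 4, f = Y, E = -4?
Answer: 7200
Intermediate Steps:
Y = 16 (Y = 10 + 6 = 16)
f = 16
q(A) = 2
C(M) = M*(2 + M)/4 (C(M) = ((M + M)*(M + 2))/8 = ((2*M)*(2 + M))/8 = (2*M*(2 + M))/8 = M*(2 + M)/4)
(75*f)*C(4) = (75*16)*((1/4)*4*(2 + 4)) = 1200*((1/4)*4*6) = 1200*6 = 7200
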